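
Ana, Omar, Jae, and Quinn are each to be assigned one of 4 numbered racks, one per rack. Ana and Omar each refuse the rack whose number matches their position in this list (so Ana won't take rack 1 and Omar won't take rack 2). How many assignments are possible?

14

Let Aᵢ (for i ∈ {1, 2}) be the placements that put person i in their forbidden rack. Any j of these fix j positions, leaving (4−j)! ways to fill the rest, and there are C(2,j) ways to pick which j.
By inclusion–exclusion, the number of valid placements is Σ_{j=0}^{2} (−1)^j C(2,j)·(4−j)!.
Computing: 24 − 12 + 2 = 14.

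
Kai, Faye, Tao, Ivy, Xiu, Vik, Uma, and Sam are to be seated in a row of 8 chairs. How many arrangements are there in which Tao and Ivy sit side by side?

Treat {Tao, Ivy} as a single unit. There are 7 units to order, and the pair itself can be ordered 2 ways.
That gives 2 × 7! = 2 × 5040 = 10080.

10080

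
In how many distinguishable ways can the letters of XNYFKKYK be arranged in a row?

3360

The 8 letters of XNYFKKYK have repeats: K appearing 3 times and Y appearing twice.
So there are 8! / (3!·2!) = 3360 distinguishable arrangements.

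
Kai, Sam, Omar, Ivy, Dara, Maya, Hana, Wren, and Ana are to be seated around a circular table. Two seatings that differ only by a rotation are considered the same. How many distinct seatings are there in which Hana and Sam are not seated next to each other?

All circular seatings of 9 people number (8)! = 40320.
Those with Hana next to Sam: fuse the pair into one unit and seat 8 units around a circle — 2·(7)! = 10080.
Subtracting, 40320 − 10080 = 30240.

30240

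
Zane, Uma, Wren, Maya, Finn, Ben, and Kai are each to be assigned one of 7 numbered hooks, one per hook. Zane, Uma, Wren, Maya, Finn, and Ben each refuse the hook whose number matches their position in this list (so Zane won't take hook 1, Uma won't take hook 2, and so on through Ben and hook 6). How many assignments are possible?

Let Aᵢ (for 1 ≤ i ≤ 6) be the placements that put person i in their forbidden hook. Any j of these fix j positions, leaving (7−j)! ways to fill the rest, and there are C(6,j) ways to pick which j.
By inclusion–exclusion, the number of valid placements is Σ_{j=0}^{6} (−1)^j C(6,j)·(7−j)!.
Computing: 5040 − 4320 + 1800 − 480 + 90 − 12 + 1 = 2119.

2119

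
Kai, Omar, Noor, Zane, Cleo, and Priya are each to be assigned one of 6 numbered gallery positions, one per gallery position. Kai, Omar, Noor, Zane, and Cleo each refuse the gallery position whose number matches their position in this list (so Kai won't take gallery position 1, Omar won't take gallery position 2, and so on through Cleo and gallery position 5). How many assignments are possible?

Let Aᵢ (for 1 ≤ i ≤ 5) be the placements that put person i in their forbidden gallery position. Any j of these fix j positions, leaving (6−j)! ways to fill the rest, and there are C(5,j) ways to pick which j.
By inclusion–exclusion, the number of valid placements is Σ_{j=0}^{5} (−1)^j C(5,j)·(6−j)!.
Computing: 720 − 600 + 240 − 60 + 10 − 1 = 309.

309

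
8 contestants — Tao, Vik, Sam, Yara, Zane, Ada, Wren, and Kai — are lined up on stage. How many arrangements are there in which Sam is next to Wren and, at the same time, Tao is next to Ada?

2880

Treat {Sam,Wren} as one block (2 orders) and {Tao,Ada} as another (2 orders).
That leaves 6 units to arrange: 2 × 2 × 6! = 4 × 720 = 2880.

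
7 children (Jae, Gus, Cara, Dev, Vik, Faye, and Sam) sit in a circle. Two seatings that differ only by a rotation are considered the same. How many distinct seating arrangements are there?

Seat Jae anywhere (absorbing the rotational symmetry), then permute the other 6: (6)! = 720.

720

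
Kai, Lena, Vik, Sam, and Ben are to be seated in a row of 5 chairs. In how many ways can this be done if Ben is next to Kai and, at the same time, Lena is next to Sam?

Treat {Ben,Kai} as one block (2 orders) and {Lena,Sam} as another (2 orders).
That leaves 3 units to arrange: 2 × 2 × 3! = 4 × 6 = 24.

24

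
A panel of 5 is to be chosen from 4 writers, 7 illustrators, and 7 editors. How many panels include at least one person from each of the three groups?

5684

Total 5-person selections from all 18: C(18,5) = 8568.
Subtract selections that omit an entire group: no writers → C(14,5) = 2002; no illustrators → C(11,5) = 462; no editors → C(11,5) = 462.
Add back selections omitting two groups (i.e. drawn from a single group): C(4,5) + C(7,5) + C(7,5) = 42.
By inclusion–exclusion: 8568 − 2926 + 42 = 5684.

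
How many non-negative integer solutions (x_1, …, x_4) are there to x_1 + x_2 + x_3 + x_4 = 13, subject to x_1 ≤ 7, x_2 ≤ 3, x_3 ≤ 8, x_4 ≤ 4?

125

Without the upper bounds there are C(16,3) = 560 ways to split 13 among 4 variables.
Subtract solutions that violate a single cap (substitute x_i' = x_i − (cap_i+1)): x_1 ≥ 8 gives C(8,3) = 56; x_2 ≥ 4 gives C(12,3) = 220; x_3 ≥ 9 gives C(7,3) = 35; x_4 ≥ 5 gives C(11,3) = 165. Together 476.
Add back pairs where two caps are both exceeded: 4 + 0 + 1 + 1 + 35 + 0 = 41.
By inclusion–exclusion the count is 560 − 476 + 41 = 125.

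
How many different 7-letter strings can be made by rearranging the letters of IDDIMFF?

630

IDDIMFF has 7 letters with D appearing twice, F appearing twice, and I appearing twice.
Dividing 7! = 5040 by 2!·2!·2! = 8 for the repeated letters gives 630.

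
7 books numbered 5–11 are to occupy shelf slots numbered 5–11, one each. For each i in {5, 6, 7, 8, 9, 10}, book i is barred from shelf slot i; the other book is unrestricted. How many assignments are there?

2119

Let Aᵢ (for 5 ≤ i ≤ 10) be the placements that put book i in its forbidden shelf slot. Any j of these fix j positions, leaving (7−j)! ways to fill the rest, and there are C(6,j) ways to pick which j.
By inclusion–exclusion, the number of valid placements is Σ_{j=0}^{6} (−1)^j C(6,j)·(7−j)!.
Computing: 5040 − 4320 + 1800 − 480 + 90 − 12 + 1 = 2119.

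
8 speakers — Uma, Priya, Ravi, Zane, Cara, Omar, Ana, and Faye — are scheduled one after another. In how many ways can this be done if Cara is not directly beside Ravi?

30240

Of the 8! = 40320 arrangements, those with Cara and Ravi adjacent number 2 × 7! = 10080 (treat the pair as a block with 2 internal orders).
So 40320 − 10080 = 30240 arrangements keep them apart.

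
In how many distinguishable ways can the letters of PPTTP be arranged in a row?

Letter multiplicities in PPTTP: P×3, T×2.
So there are 5! / (3!·2!) = 10 distinguishable arrangements.

10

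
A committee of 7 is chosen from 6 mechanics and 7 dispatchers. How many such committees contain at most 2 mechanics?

Split by how many mechanics are chosen (0 through 2).
Sum: C(6,0)·C(7,7) + C(6,1)·C(7,6) + C(6,2)·C(7,5) = 1 + 42 + 315 = 358.

358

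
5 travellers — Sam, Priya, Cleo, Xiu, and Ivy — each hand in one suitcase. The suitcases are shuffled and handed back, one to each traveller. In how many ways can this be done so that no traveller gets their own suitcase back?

44

Count assignments avoiding every fixed point. For any j of the 5 travellers fixed to their own suitcase, the other 5−j can be arranged in (5−j)! ways.
By inclusion–exclusion this is Σ_{j=0}^{5} (−1)^j C(5,j)·(5−j)!.
Computing: 120 − 120 + 60 − 20 + 5 − 1 = 44.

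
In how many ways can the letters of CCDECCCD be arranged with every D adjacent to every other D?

42

Treat the 2 copies of D as a single block. The multiset to arrange is then {DD, C, C, C, C, C, E}, 7 items in all.
That gives (7)!/(5!) = 42 arrangements.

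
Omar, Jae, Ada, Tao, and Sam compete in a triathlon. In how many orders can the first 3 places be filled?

This is an ordered selection of 3 from 5: P(5,3).
That gives 5 × 4 × 3 = 60.

60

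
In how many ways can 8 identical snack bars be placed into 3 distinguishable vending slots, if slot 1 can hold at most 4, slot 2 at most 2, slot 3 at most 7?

By stars and bars, unrestricted non-negative solutions to x_1+…+x_3 = 8 number C(8+2,2) = 45.
Subtract solutions that violate a single cap (substitute x_i' = x_i − (cap_i+1)): x_1 ≥ 5 gives C(5,2) = 10; x_2 ≥ 3 gives C(7,2) = 21; x_3 ≥ 8 gives C(2,2) = 1. Together 32.
Add back pairs where two caps are both exceeded: 1 + 0 + 0 = 1.
By inclusion–exclusion the count is 45 − 32 + 1 = 14.

14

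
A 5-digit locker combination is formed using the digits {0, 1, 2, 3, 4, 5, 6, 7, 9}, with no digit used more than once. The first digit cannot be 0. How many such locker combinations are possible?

The first digit has 9−1 = 8 choices (anything except 0).
The remaining 4 digits are filled from the other 8 symbols without repetition: 8 × 7 × 6 × 5 = 1680.
Total: 8 × 1680 = 13440.

13440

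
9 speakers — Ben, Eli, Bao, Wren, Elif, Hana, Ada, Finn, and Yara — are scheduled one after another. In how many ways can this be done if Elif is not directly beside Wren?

There are 9! = 362880 arrangements in all. If Elif and Wren are adjacent, merging them into one block gives 2·(8)! = 80640 arrangements.
Complementary counting: 362880 − 80640 = 282240.

282240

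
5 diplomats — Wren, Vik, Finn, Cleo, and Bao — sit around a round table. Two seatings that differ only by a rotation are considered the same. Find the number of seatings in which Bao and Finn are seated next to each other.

Treat {Bao, Finn} as one unit (2 internal orders) and seat the resulting 4 units around the table: (3)! circular arrangements.
So 2 × (3)! = 2 × 6 = 12.

12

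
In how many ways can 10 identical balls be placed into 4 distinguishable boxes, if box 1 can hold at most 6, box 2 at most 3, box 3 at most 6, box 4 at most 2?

Without the upper bounds there are C(13,3) = 286 ways to split 10 among 4 boxes.
Subtract solutions that violate a single cap (substitute x_i' = x_i − (cap_i+1)): x_1 ≥ 7 gives C(6,3) = 20; x_2 ≥ 4 gives C(9,3) = 84; x_3 ≥ 7 gives C(6,3) = 20; x_4 ≥ 3 gives C(10,3) = 120. Together 244.
Add back pairs where two caps are both exceeded: 0 + 0 + 1 + 0 + 20 + 1 = 22.
By inclusion–exclusion the count is 286 − 244 + 22 = 64.

64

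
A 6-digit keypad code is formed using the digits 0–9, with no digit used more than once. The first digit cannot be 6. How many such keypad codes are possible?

The first digit has 10−1 = 9 choices (anything except 6).
The remaining 5 digits are filled from the other 9 symbols without repetition: 9 × 8 × 7 × 6 × 5 = 15120.
Total: 9 × 15120 = 136080.

136080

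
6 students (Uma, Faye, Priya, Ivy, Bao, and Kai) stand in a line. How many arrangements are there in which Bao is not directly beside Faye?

There are 6! = 720 arrangements in all. If Bao and Faye are adjacent, merging them into one block gives 2·(5)! = 240 arrangements.
Complementary counting: 720 − 240 = 480.

480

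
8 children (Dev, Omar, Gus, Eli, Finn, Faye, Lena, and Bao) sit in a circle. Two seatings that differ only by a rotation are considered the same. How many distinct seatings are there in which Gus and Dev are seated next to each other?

Treat {Gus, Dev} as one unit (2 internal orders) and seat the resulting 7 units around the table: (6)! circular arrangements.
So 2 × (6)! = 2 × 720 = 1440.

1440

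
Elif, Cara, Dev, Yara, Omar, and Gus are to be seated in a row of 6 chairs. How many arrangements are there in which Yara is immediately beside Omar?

Place the 4 others and the Yara-Omar pair as 5 objects in a line; the pair has 2 internal arrangements.
So the count is 2·(5)! = 240.

240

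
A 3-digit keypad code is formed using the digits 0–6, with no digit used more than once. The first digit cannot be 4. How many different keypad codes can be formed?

180

The first digit has 7−1 = 6 choices (anything except 4).
The remaining 2 digits are filled from the other 6 symbols without repetition: 6 × 5 = 30.
Total: 6 × 30 = 180.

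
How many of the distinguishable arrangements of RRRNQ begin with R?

With the first slot taken by R, it remains to arrange the other 4 letters (RRNQ).
Those 4 letters have R appearing twice, giving (4)!/(2!) = 12.

12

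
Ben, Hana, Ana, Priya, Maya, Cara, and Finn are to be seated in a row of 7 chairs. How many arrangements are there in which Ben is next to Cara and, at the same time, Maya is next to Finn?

480

Treat {Ben,Cara} as one block (2 orders) and {Maya,Finn} as another (2 orders).
That leaves 5 units to arrange: 2 × 2 × 5! = 4 × 120 = 480.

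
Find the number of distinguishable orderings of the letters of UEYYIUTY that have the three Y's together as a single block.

360

Treat the 3 copies of Y as a single block. The multiset to arrange is then {YYY, E, I, T, U, U}, 6 items in all.
That gives (6)!/(2!) = 360 arrangements.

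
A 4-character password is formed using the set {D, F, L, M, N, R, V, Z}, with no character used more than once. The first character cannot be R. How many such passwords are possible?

The first character has 8−1 = 7 choices (anything except R).
The remaining 3 characters are filled from the other 7 symbols without repetition: 7 × 6 × 5 = 210.
Total: 7 × 210 = 1470.

1470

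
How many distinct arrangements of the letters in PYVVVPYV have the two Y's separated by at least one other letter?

Total arrangements of PYVVVPYV: 8!/(4!·2!·2!) = 420.
If the two Y's are adjacent, glue them into one block, leaving 7 items to arrange: (7)!/(4!·2!) = 105 ways.
Hence 420 − 105 = 315.

315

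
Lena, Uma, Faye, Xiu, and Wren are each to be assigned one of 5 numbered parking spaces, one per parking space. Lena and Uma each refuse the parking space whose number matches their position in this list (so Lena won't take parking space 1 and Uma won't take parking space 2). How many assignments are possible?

Let Aᵢ (for i ∈ {1, 2}) be the placements that put person i in their forbidden parking space. Any j of these fix j positions, leaving (5−j)! ways to fill the rest, and there are C(2,j) ways to pick which j.
By inclusion–exclusion, the number of valid placements is Σ_{j=0}^{2} (−1)^j C(2,j)·(5−j)!.
Computing: 120 − 48 + 6 = 78.

78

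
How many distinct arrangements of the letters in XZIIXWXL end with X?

With the last slot taken by X, it remains to arrange the other 7 letters (ZIIXWXL).
Those 7 letters have I appearing twice and X appearing twice, giving (7)!/(2!·2!) = 1260.

1260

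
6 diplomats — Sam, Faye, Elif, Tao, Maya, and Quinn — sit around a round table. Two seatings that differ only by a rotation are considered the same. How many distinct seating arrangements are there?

120

Around a circle, 6 distinct people have 6!/6 = (5)! = 120 rotationally distinct seatings.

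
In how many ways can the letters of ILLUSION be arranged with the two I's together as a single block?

Treat the 2 copies of I as a single block. The multiset to arrange is then {II, L, L, N, O, S, U}, 7 items in all.
That gives (7)!/(2!) = 2520 arrangements.

2520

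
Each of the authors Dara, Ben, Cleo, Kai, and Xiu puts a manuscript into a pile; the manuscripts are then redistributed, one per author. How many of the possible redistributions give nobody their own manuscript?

Let Aᵢ be the assignments in which author i gets their own manuscript. We want the size of the complement of A₁∪…∪A_5.
By inclusion–exclusion this is Σ_{j=0}^{5} (−1)^j C(5,j)·(5−j)!.
Computing: 120 − 120 + 60 − 20 + 5 − 1 = 44.

44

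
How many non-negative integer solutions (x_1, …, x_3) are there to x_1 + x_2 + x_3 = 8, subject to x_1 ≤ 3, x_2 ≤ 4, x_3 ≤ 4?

Without the upper bounds there are C(10,2) = 45 ways to split 8 among 3 variables.
Subtract solutions that violate a single cap (substitute x_i' = x_i − (cap_i+1)): x_1 ≥ 4 gives C(6,2) = 15; x_2 ≥ 5 gives C(5,2) = 10; x_3 ≥ 5 gives C(5,2) = 10. Together 35.
No two caps can be exceeded simultaneously, so the pair terms are all 0.
By inclusion–exclusion the count is 45 − 35 + 0 = 10.

10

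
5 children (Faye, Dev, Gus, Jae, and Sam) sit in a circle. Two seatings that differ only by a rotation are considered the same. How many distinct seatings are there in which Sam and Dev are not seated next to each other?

Without the restriction there are (4)! = 24 seatings.
Those with Sam next to Dev: fuse the pair into one unit and seat 4 units around a circle — 2·(3)! = 12.
Subtracting, 24 − 12 = 12.

12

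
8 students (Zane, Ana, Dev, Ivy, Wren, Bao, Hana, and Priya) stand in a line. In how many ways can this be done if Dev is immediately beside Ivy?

Treat {Dev, Ivy} as a single unit. There are 7 units to order, and the pair itself can be ordered 2 ways.
That gives 2 × 7! = 2 × 5040 = 10080.

10080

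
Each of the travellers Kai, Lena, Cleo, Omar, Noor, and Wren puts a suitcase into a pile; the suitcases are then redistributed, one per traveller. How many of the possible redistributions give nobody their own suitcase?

Count assignments avoiding every fixed point. For any j of the 6 travellers fixed to their own suitcase, the other 6−j can be arranged in (6−j)! ways.
By inclusion–exclusion this is Σ_{j=0}^{6} (−1)^j C(6,j)·(6−j)!.
Computing: 720 − 720 + 360 − 120 + 30 − 6 + 1 = 265.

265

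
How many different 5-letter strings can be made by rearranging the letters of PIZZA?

60

Letter multiplicities in PIZZA: A×1, I×1, P×1, Z×2.
So there are 5! / (2!) = 60 distinguishable arrangements.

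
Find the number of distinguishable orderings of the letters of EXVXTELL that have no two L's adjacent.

3780

Total arrangements of EXVXTELL: 8!/(2!·2!·2!) = 5040.
Arrangements with the L's together: treat LL as one letter, giving (7)!/(2!·2!) = 1260.
Subtracting, 5040 − 1260 = 3780 arrangements keep the L's apart.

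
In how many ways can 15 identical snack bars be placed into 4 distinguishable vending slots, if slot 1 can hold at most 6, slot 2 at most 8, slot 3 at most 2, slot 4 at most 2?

Ignoring the caps, the number of non-negative solutions to x_1+…+x_4 = 15 is C(18,3) = 816.
Subtract solutions that violate a single cap (substitute x_i' = x_i − (cap_i+1)): x_1 ≥ 7 gives C(11,3) = 165; x_2 ≥ 9 gives C(9,3) = 84; x_3 ≥ 3 gives C(15,3) = 455; x_4 ≥ 3 gives C(15,3) = 455. Together 1159.
Add back pairs where two caps are both exceeded: 0 + 56 + 56 + 20 + 20 + 220 = 372.
Subtract triples: 0 + 0 + 10 + 1 = 11.
By inclusion–exclusion the count is 816 − 1159 + 372 − 11 = 18.

18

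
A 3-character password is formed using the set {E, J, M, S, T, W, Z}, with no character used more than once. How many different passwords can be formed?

Choose and order 3 of the 7 symbols: the first character has 7 options, the next 6, then 5.
7 × 6 × 5 = 210.

210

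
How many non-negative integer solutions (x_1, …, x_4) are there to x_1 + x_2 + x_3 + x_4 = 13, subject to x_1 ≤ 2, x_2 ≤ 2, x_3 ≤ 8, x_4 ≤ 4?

By stars and bars, unrestricted non-negative solutions to x_1+…+x_4 = 13 number C(13+3,3) = 560.
Subtract solutions that violate a single cap (substitute x_i' = x_i − (cap_i+1)): x_1 ≥ 3 gives C(13,3) = 286; x_2 ≥ 3 gives C(13,3) = 286; x_3 ≥ 9 gives C(7,3) = 35; x_4 ≥ 5 gives C(11,3) = 165. Together 772.
Add back pairs where two caps are both exceeded: 120 + 4 + 56 + 4 + 56 + 0 = 240.
Subtract triples: 0 + 10 + 0 + 0 = 10.
By inclusion–exclusion the count is 560 − 772 + 240 − 10 = 18.

18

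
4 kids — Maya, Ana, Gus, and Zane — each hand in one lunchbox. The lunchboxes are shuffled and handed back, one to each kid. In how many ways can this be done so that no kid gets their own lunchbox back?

9

This is the derangement count D_4: permutations of 4 items with no fixed point.
By inclusion–exclusion this is Σ_{j=0}^{4} (−1)^j C(4,j)·(4−j)!.
Computing: 24 − 24 + 12 − 4 + 1 = 9.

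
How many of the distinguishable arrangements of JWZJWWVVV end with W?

Fix W in the last position and arrange the remaining 8 letters.
Those 8 letters have J appearing twice, V appearing 3 times, and W appearing twice, giving (8)!/(3!·2!·2!) = 1680.

1680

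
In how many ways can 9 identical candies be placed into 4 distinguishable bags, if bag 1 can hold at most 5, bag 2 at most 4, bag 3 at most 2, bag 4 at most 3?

Without the upper bounds there are C(12,3) = 220 ways to split 9 among 4 bags.
Subtract solutions that violate a single cap (substitute x_i' = x_i − (cap_i+1)): x_1 ≥ 6 gives C(6,3) = 20; x_2 ≥ 5 gives C(7,3) = 35; x_3 ≥ 3 gives C(9,3) = 84; x_4 ≥ 4 gives C(8,3) = 56. Together 195.
Add back pairs where two caps are both exceeded: 0 + 1 + 0 + 4 + 1 + 10 = 16.
By inclusion–exclusion the count is 220 − 195 + 16 = 41.

41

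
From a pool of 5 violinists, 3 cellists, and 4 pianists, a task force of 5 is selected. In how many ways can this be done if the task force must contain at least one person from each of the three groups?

Unrestricted: C(12,5) = 792 ways to pick any 5 of the 12.
Subtract selections that omit an entire group: no violinists → C(7,5) = 21; no cellists → C(9,5) = 126; no pianists → C(8,5) = 56.
Add back selections omitting two groups (i.e. drawn from a single group): C(5,5) + C(3,5) + C(4,5) = 1.
By inclusion–exclusion: 792 − 203 + 1 = 590.

590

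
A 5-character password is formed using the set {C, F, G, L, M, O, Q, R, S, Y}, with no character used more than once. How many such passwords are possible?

This is a permutation of 5 out of 10: P(10,5) = 10!/5!.
That product is 10 × 9 × 8 × 7 × 6 = 30240.

30240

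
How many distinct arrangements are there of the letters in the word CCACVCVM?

840

Letter multiplicities in CCACVCVM: A×1, C×4, M×1, V×2.
The number of distinct arrangements is 8!/(4!·2!) = 40320/48 = 840.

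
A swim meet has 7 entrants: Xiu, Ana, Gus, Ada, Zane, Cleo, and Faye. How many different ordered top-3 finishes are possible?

210

This is an ordered selection of 3 from 7: P(7,3).
That gives 7 × 6 × 5 = 210.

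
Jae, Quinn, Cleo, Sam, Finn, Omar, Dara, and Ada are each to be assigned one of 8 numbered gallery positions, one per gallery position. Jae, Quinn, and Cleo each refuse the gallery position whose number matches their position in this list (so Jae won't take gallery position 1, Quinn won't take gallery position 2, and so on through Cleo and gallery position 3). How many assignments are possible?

Let Aᵢ (for i ∈ {1, 2, 3}) be the placements that put person i in their forbidden gallery position. Any j of these fix j positions, leaving (8−j)! ways to fill the rest, and there are C(3,j) ways to pick which j.
By inclusion–exclusion, the number of valid placements is Σ_{j=0}^{3} (−1)^j C(3,j)·(8−j)!.
Computing: 40320 − 15120 + 2160 − 120 = 27240.

27240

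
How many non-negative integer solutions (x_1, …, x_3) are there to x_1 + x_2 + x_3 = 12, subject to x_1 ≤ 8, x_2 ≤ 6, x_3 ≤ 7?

By stars and bars, unrestricted non-negative solutions to x_1+…+x_3 = 12 number C(12+2,2) = 91.
Subtract solutions that violate a single cap (substitute x_i' = x_i − (cap_i+1)): x_1 ≥ 9 gives C(5,2) = 10; x_2 ≥ 7 gives C(7,2) = 21; x_3 ≥ 8 gives C(6,2) = 15. Together 46.
No two caps can be exceeded simultaneously, so the pair terms are all 0.
By inclusion–exclusion the count is 91 − 46 + 0 = 45.

45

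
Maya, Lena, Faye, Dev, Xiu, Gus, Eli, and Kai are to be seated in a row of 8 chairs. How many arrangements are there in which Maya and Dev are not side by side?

There are 8! = 40320 arrangements in all. If Maya and Dev are adjacent, merging them into one block gives 2·(7)! = 10080 arrangements.
So 40320 − 10080 = 30240 arrangements keep them apart.

30240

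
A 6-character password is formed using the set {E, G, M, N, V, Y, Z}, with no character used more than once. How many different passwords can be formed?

5040

This is a permutation of 6 out of 7: P(7,6) = 7!/1!.
That product is 7 × 6 × 5 × 4 × 3 × 2 = 5040.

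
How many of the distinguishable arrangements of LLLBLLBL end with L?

21

With the last slot taken by L, it remains to arrange the other 7 letters (LLBLLBL).
Those 7 letters have B appearing twice and L appearing 5 times, giving (7)!/(5!·2!) = 21.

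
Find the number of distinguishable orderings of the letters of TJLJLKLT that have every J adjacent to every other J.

Treat the 2 copies of J as a single block. The multiset to arrange is then {JJ, K, L, L, L, T, T}, 7 items in all.
That gives (7)!/(3!·2!) = 420 arrangements.

420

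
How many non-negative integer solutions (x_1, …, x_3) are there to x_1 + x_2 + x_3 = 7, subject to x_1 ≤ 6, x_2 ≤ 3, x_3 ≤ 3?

15

Without the upper bounds there are C(9,2) = 36 ways to split 7 among 3 variables.
Subtract solutions that violate a single cap (substitute x_i' = x_i − (cap_i+1)): x_1 ≥ 7 gives C(2,2) = 1; x_2 ≥ 4 gives C(5,2) = 10; x_3 ≥ 4 gives C(5,2) = 10. Together 21.
No two caps can be exceeded simultaneously, so the pair terms are all 0.
By inclusion–exclusion the count is 36 − 21 + 0 = 15.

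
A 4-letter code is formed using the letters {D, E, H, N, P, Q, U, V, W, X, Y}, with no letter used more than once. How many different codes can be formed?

7920

With no repetition, fill the 4 letters in order: 11 choices, then 10, down to 8.
That product is 11 × 10 × 9 × 8 = 7920.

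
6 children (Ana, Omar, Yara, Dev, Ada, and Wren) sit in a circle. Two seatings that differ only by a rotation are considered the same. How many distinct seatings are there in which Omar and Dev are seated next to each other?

48

Glue Omar and Dev into a block (2 internal orders). Seating 5 units around a circle gives (4)! arrangements.
So 2 × (4)! = 2 × 24 = 48.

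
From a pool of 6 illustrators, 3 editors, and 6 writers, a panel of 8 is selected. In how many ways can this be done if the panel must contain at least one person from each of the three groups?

Unrestricted: C(15,8) = 6435 ways to pick any 8 of the 15.
Selections missing a whole group: no illustrators → C(9,8) = 9; no editors → C(12,8) = 495; no writers → C(9,8) = 9.
Add back selections omitting two groups (i.e. drawn from a single group): C(6,8) + C(3,8) + C(6,8) = 0.
By inclusion–exclusion: 6435 − 513 + 0 = 5922.

5922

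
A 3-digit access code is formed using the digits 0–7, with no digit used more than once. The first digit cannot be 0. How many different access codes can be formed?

294

The first digit has 8−1 = 7 choices (anything except 0).
The remaining 2 digits are filled from the other 7 symbols without repetition: 7 × 6 = 42.
Total: 7 × 42 = 294.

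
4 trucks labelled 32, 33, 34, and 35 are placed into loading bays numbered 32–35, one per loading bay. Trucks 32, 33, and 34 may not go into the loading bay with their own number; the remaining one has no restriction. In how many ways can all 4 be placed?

Let Aᵢ (for i ∈ {32, 33, 34}) be the placements that put truck i in its forbidden loading bay. Any j of these fix j positions, leaving (4−j)! ways to fill the rest, and there are C(3,j) ways to pick which j.
By inclusion–exclusion, the number of valid placements is Σ_{j=0}^{3} (−1)^j C(3,j)·(4−j)!.
Computing: 24 − 18 + 6 − 1 = 11.

11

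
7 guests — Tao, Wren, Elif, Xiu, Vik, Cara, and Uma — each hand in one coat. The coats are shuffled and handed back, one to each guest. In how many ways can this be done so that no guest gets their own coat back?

This is the derangement count D_7: permutations of 7 items with no fixed point.
By inclusion–exclusion this is Σ_{j=0}^{7} (−1)^j C(7,j)·(7−j)!.
Computing: 5040 − 5040 + 2520 − 840 + 210 − 42 + 7 − 1 = 1854.

1854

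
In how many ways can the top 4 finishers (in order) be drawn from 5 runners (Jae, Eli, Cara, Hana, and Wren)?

There are 5 choices for 1st place, 4 for 2nd, and so on down to 2 for position 4.
That gives 5 × 4 × 3 × 2 = 120.

120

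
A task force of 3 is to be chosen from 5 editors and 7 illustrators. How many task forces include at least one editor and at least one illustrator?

175

With no constraint there are C(12,3) = 220 possible selections.
Subtract selections that omit an entire group: no editors → C(7,3) = 35; no illustrators → C(5,3) = 10.
Both groups omitted at once is impossible, so 220 − 45 = 175.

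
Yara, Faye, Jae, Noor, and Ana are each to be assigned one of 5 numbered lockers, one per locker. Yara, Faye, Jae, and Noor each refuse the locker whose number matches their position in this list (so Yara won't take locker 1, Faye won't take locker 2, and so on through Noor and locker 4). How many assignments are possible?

53

Let Aᵢ (for 1 ≤ i ≤ 4) be the placements that put person i in their forbidden locker. Any j of these fix j positions, leaving (5−j)! ways to fill the rest, and there are C(4,j) ways to pick which j.
By inclusion–exclusion, the number of valid placements is Σ_{j=0}^{4} (−1)^j C(4,j)·(5−j)!.
Computing: 120 − 96 + 36 − 8 + 1 = 53.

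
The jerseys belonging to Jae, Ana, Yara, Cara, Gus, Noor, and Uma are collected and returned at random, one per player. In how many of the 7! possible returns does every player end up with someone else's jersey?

This is the derangement count D_7: permutations of 7 items with no fixed point.
By inclusion–exclusion this is Σ_{j=0}^{7} (−1)^j C(7,j)·(7−j)!.
Computing: 5040 − 5040 + 2520 − 840 + 210 − 42 + 7 − 1 = 1854.

1854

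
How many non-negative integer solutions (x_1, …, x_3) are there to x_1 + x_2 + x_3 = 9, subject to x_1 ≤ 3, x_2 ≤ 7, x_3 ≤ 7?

By stars and bars, unrestricted non-negative solutions to x_1+…+x_3 = 9 number C(9+2,2) = 55.
Subtract solutions that violate a single cap (substitute x_i' = x_i − (cap_i+1)): x_1 ≥ 4 gives C(7,2) = 21; x_2 ≥ 8 gives C(3,2) = 3; x_3 ≥ 8 gives C(3,2) = 3. Together 27.
No two caps can be exceeded simultaneously, so the pair terms are all 0.
By inclusion–exclusion the count is 55 − 27 + 0 = 28.

28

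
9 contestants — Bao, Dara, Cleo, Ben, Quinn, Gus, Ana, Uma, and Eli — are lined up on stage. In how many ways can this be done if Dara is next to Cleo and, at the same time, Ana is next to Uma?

Treat {Dara,Cleo} as one block (2 orders) and {Ana,Uma} as another (2 orders).
That leaves 7 units to arrange: 2 × 2 × 7! = 4 × 5040 = 20160.

20160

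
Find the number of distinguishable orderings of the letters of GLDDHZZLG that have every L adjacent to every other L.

Treat the 2 copies of L as a single block. The multiset to arrange is then {LL, D, D, G, G, H, Z, Z}, 8 items in all.
That gives (8)!/(2!·2!·2!) = 5040 arrangements.

5040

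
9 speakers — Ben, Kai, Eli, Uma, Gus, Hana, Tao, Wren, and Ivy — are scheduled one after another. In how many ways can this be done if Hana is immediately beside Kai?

80640

Treat {Hana, Kai} as a single unit. There are 8 units to order, and the pair itself can be ordered 2 ways.
So the count is 2·(8)! = 80640.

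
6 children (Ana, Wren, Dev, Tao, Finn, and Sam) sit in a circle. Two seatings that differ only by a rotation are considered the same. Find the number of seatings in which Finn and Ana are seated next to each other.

Treat {Finn, Ana} as one unit (2 internal orders) and seat the resulting 5 units around the table: (4)! circular arrangements.
So 2 × (4)! = 2 × 24 = 48.

48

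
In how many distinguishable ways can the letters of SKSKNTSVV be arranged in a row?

Letter multiplicities in SKSKNTSVV: K×2, N×1, S×3, T×1, V×2.
So there are 9! / (3!·2!·2!) = 15120 distinguishable arrangements.

15120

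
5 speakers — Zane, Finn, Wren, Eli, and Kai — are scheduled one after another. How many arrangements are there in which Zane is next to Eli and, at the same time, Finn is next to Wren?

24

Treat {Zane,Eli} as one block (2 orders) and {Finn,Wren} as another (2 orders).
That leaves 3 units to arrange: 2 × 2 × 3! = 4 × 6 = 24.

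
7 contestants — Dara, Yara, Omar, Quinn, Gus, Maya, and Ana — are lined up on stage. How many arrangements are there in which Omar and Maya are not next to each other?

Of the 7! = 5040 arrangements, those with Omar and Maya adjacent number 2 × 6! = 1440 (treat the pair as a block with 2 internal orders).
Complementary counting: 5040 − 1440 = 3600.

3600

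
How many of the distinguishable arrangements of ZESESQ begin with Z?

30

Fix Z in the first position and arrange the remaining 5 letters.
Those 5 letters have E appearing twice and S appearing twice, giving (5)!/(2!·2!) = 30.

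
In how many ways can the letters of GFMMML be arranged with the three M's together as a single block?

Treat the 3 copies of M as a single block. The multiset to arrange is then {MMM, F, G, L}, 4 items in all.
All 4 items are distinct, so there are (4)! = 24 arrangements.

24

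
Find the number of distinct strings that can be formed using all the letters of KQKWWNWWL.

Letter multiplicities in KQKWWNWWL: K×2, L×1, N×1, Q×1, W×4.
So there are 9! / (4!·2!) = 7560 distinguishable arrangements.

7560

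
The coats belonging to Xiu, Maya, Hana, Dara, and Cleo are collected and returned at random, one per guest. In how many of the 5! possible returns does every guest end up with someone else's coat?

Count assignments avoiding every fixed point. For any j of the 5 guests fixed to their own coat, the other 5−j can be arranged in (5−j)! ways.
By inclusion–exclusion this is Σ_{j=0}^{5} (−1)^j C(5,j)·(5−j)!.
Computing: 120 − 120 + 60 − 20 + 5 − 1 = 44.

44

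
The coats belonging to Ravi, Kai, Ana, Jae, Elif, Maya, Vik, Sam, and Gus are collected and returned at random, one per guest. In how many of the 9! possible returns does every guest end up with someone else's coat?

133496

Let Aᵢ be the assignments in which guest i gets their own coat. We want the size of the complement of A₁∪…∪A_9.
By inclusion–exclusion this is Σ_{j=0}^{9} (−1)^j C(9,j)·(9−j)!.
Computing: 362880 − 362880 + 181440 − 60480 + 15120 − 3024 + 504 − 72 + 9 − 1 = 133496.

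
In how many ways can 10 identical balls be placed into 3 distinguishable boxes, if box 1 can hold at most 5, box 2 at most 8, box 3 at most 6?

By stars and bars, unrestricted non-negative solutions to x_1+…+x_3 = 10 number C(10+2,2) = 66.
Subtract solutions that violate a single cap (substitute x_i' = x_i − (cap_i+1)): x_1 ≥ 6 gives C(6,2) = 15; x_2 ≥ 9 gives C(3,2) = 3; x_3 ≥ 7 gives C(5,2) = 10. Together 28.
No two caps can be exceeded simultaneously, so the pair terms are all 0.
By inclusion–exclusion the count is 66 − 28 + 0 = 38.

38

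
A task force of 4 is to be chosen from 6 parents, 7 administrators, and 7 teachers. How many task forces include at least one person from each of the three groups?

2499

Total 4-person selections from all 20: C(20,4) = 4845.
Subtract selections that omit an entire group: no parents → C(14,4) = 1001; no administrators → C(13,4) = 715; no teachers → C(13,4) = 715.
Add back selections omitting two groups (i.e. drawn from a single group): C(6,4) + C(7,4) + C(7,4) = 85.
By inclusion–exclusion: 4845 − 2431 + 85 = 2499.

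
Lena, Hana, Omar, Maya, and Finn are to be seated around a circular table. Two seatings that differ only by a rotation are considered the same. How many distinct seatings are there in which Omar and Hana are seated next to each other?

12

Treat {Omar, Hana} as one unit (2 internal orders) and seat the resulting 4 units around the table: (3)! circular arrangements.
So 2 × (3)! = 2 × 6 = 12.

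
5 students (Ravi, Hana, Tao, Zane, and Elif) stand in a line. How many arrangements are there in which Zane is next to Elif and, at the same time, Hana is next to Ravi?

24

Treat {Zane,Elif} as one block (2 orders) and {Hana,Ravi} as another (2 orders).
That leaves 3 units to arrange: 2 × 2 × 3! = 4 × 6 = 24.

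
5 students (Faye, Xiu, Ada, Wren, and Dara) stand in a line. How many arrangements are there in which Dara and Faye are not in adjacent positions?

72

There are 5! = 120 arrangements in all. If Dara and Faye are adjacent, merging them into one block gives 2·(4)! = 48 arrangements.
So 120 − 48 = 72 arrangements keep them apart.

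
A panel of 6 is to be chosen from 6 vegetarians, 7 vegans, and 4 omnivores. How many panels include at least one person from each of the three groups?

9996

Unrestricted: C(17,6) = 12376 ways to pick any 6 of the 17.
Subtract selections that omit an entire group: no vegetarians → C(11,6) = 462; no vegans → C(10,6) = 210; no omnivores → C(13,6) = 1716.
Add back selections omitting two groups (i.e. drawn from a single group): C(6,6) + C(7,6) + C(4,6) = 8.
By inclusion–exclusion: 12376 − 2388 + 8 = 9996.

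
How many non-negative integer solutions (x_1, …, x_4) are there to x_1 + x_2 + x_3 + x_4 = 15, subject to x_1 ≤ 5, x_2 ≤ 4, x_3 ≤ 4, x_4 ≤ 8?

75

Without the upper bounds there are C(18,3) = 816 ways to split 15 among 4 variables.
Subtract solutions that violate a single cap (substitute x_i' = x_i − (cap_i+1)): x_1 ≥ 6 gives C(12,3) = 220; x_2 ≥ 5 gives C(13,3) = 286; x_3 ≥ 5 gives C(13,3) = 286; x_4 ≥ 9 gives C(9,3) = 84. Together 876.
Add back pairs where two caps are both exceeded: 35 + 35 + 1 + 56 + 4 + 4 = 135.
By inclusion–exclusion the count is 816 − 876 + 135 = 75.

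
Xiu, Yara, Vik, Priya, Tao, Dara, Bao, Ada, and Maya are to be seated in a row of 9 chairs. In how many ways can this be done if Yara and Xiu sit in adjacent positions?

Glue Yara and Xiu into one block (2 internal orders), leaving 8 units to arrange in a row.
So the count is 2·(8)! = 80640.

80640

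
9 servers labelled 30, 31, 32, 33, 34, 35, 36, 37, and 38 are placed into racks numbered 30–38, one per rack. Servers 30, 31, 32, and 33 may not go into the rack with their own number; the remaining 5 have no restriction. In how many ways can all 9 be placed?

Let Aᵢ (for 30 ≤ i ≤ 33) be the placements that put server i in its forbidden rack. Any j of these fix j positions, leaving (9−j)! ways to fill the rest, and there are C(4,j) ways to pick which j.
By inclusion–exclusion, the number of valid placements is Σ_{j=0}^{4} (−1)^j C(4,j)·(9−j)!.
Computing: 362880 − 161280 + 30240 − 2880 + 120 = 229080.

229080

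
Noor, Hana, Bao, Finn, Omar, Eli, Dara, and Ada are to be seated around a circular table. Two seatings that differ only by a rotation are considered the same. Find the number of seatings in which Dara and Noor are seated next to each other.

1440

Treat {Dara, Noor} as one unit (2 internal orders) and seat the resulting 7 units around the table: (6)! circular arrangements.
So 2 × (6)! = 2 × 720 = 1440.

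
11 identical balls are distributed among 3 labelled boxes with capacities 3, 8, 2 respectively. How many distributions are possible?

6

By stars and bars, unrestricted non-negative solutions to x_1+…+x_3 = 11 number C(11+2,2) = 78.
Subtract solutions that violate a single cap (substitute x_i' = x_i − (cap_i+1)): x_1 ≥ 4 gives C(9,2) = 36; x_2 ≥ 9 gives C(4,2) = 6; x_3 ≥ 3 gives C(10,2) = 45. Together 87.
Add back pairs where two caps are both exceeded: 0 + 15 + 0 = 15.
By inclusion–exclusion the count is 78 − 87 + 15 = 6.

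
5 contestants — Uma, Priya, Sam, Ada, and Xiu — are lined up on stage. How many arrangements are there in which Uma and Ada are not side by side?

72

There are 5! = 120 arrangements in all. If Uma and Ada are adjacent, merging them into one block gives 2·(4)! = 48 arrangements.
So 120 − 48 = 72 arrangements keep them apart.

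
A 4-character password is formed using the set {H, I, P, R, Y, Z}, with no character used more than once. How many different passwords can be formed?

Choose and order 4 of the 6 symbols: the first character has 6 options, the next 5, then 4, 3.
That product is 6 × 5 × 4 × 3 = 360.

360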